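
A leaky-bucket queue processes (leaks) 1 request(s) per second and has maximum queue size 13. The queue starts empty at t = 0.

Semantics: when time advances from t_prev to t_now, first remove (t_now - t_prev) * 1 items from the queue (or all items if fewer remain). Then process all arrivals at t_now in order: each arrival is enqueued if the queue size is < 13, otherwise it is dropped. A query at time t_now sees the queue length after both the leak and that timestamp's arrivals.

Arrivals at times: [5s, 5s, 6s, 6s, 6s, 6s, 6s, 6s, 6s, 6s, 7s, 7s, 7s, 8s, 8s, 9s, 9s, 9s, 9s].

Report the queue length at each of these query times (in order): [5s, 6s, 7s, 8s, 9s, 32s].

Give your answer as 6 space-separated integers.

Answer: 2 9 11 12 13 0

Derivation:
Queue lengths at query times:
  query t=5s: backlog = 2
  query t=6s: backlog = 9
  query t=7s: backlog = 11
  query t=8s: backlog = 12
  query t=9s: backlog = 13
  query t=32s: backlog = 0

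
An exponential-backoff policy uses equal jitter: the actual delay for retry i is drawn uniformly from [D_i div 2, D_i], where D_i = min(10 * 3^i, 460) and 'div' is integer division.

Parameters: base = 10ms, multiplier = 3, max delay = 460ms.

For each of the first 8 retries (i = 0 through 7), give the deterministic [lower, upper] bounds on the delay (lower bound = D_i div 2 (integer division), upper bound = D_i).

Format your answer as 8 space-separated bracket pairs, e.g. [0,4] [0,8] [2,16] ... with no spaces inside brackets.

Answer: [5,10] [15,30] [45,90] [135,270] [230,460] [230,460] [230,460] [230,460]

Derivation:
Computing bounds per retry:
  i=0: D_i=min(10*3^0,460)=10, bounds=[5,10]
  i=1: D_i=min(10*3^1,460)=30, bounds=[15,30]
  i=2: D_i=min(10*3^2,460)=90, bounds=[45,90]
  i=3: D_i=min(10*3^3,460)=270, bounds=[135,270]
  i=4: D_i=min(10*3^4,460)=460, bounds=[230,460]
  i=5: D_i=min(10*3^5,460)=460, bounds=[230,460]
  i=6: D_i=min(10*3^6,460)=460, bounds=[230,460]
  i=7: D_i=min(10*3^7,460)=460, bounds=[230,460]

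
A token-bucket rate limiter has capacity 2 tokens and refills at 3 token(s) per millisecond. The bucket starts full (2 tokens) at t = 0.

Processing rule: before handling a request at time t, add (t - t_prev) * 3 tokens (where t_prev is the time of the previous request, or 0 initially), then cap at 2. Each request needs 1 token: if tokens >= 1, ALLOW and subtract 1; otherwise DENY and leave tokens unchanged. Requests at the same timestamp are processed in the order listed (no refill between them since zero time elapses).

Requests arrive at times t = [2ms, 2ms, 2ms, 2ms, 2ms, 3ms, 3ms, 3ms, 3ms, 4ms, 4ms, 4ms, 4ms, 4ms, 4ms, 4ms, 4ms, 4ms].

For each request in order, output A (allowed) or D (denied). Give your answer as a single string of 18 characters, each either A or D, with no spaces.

Answer: AADDDAADDAADDDDDDD

Derivation:
Simulating step by step:
  req#1 t=2ms: ALLOW
  req#2 t=2ms: ALLOW
  req#3 t=2ms: DENY
  req#4 t=2ms: DENY
  req#5 t=2ms: DENY
  req#6 t=3ms: ALLOW
  req#7 t=3ms: ALLOW
  req#8 t=3ms: DENY
  req#9 t=3ms: DENY
  req#10 t=4ms: ALLOW
  req#11 t=4ms: ALLOW
  req#12 t=4ms: DENY
  req#13 t=4ms: DENY
  req#14 t=4ms: DENY
  req#15 t=4ms: DENY
  req#16 t=4ms: DENY
  req#17 t=4ms: DENY
  req#18 t=4ms: DENY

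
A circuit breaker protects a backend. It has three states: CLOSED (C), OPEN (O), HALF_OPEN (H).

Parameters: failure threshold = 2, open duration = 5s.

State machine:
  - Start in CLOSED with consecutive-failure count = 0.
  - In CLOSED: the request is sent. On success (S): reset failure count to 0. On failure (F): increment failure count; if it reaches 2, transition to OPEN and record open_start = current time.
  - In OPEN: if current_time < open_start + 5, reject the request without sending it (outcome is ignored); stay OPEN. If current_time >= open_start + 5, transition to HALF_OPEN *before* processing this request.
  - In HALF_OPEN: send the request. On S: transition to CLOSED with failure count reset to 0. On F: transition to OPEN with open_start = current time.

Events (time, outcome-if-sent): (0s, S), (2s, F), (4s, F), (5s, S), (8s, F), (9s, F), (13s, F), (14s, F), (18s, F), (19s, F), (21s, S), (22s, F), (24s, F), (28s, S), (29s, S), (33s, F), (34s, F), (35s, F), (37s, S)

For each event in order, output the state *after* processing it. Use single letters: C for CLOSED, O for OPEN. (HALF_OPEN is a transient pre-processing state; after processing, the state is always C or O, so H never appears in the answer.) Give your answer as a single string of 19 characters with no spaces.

State after each event:
  event#1 t=0s outcome=S: state=CLOSED
  event#2 t=2s outcome=F: state=CLOSED
  event#3 t=4s outcome=F: state=OPEN
  event#4 t=5s outcome=S: state=OPEN
  event#5 t=8s outcome=F: state=OPEN
  event#6 t=9s outcome=F: state=OPEN
  event#7 t=13s outcome=F: state=OPEN
  event#8 t=14s outcome=F: state=OPEN
  event#9 t=18s outcome=F: state=OPEN
  event#10 t=19s outcome=F: state=OPEN
  event#11 t=21s outcome=S: state=OPEN
  event#12 t=22s outcome=F: state=OPEN
  event#13 t=24s outcome=F: state=OPEN
  event#14 t=28s outcome=S: state=OPEN
  event#15 t=29s outcome=S: state=CLOSED
  event#16 t=33s outcome=F: state=CLOSED
  event#17 t=34s outcome=F: state=OPEN
  event#18 t=35s outcome=F: state=OPEN
  event#19 t=37s outcome=S: state=OPEN

Answer: CCOOOOOOOOOOOOCCOOO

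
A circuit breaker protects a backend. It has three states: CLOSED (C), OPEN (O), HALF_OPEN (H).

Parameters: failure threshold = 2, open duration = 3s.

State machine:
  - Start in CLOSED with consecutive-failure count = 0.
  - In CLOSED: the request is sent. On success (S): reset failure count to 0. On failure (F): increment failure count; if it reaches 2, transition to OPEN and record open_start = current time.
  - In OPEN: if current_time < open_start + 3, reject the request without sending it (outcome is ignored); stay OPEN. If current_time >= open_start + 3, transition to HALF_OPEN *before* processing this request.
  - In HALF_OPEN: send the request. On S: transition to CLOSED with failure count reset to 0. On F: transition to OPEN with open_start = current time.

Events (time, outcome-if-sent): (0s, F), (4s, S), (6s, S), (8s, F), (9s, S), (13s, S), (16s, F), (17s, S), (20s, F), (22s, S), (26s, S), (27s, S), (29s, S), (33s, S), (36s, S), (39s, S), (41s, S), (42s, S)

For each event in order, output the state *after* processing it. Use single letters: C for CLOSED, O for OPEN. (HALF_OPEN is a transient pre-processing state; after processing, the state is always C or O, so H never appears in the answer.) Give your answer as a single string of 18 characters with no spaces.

State after each event:
  event#1 t=0s outcome=F: state=CLOSED
  event#2 t=4s outcome=S: state=CLOSED
  event#3 t=6s outcome=S: state=CLOSED
  event#4 t=8s outcome=F: state=CLOSED
  event#5 t=9s outcome=S: state=CLOSED
  event#6 t=13s outcome=S: state=CLOSED
  event#7 t=16s outcome=F: state=CLOSED
  event#8 t=17s outcome=S: state=CLOSED
  event#9 t=20s outcome=F: state=CLOSED
  event#10 t=22s outcome=S: state=CLOSED
  event#11 t=26s outcome=S: state=CLOSED
  event#12 t=27s outcome=S: state=CLOSED
  event#13 t=29s outcome=S: state=CLOSED
  event#14 t=33s outcome=S: state=CLOSED
  event#15 t=36s outcome=S: state=CLOSED
  event#16 t=39s outcome=S: state=CLOSED
  event#17 t=41s outcome=S: state=CLOSED
  event#18 t=42s outcome=S: state=CLOSED

Answer: CCCCCCCCCCCCCCCCCC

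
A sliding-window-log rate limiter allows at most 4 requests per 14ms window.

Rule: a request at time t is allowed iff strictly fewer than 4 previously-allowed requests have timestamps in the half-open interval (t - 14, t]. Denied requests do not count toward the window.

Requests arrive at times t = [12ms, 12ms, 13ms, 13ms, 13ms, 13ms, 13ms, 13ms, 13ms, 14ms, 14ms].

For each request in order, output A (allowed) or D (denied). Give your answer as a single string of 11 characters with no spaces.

Tracking allowed requests in the window:
  req#1 t=12ms: ALLOW
  req#2 t=12ms: ALLOW
  req#3 t=13ms: ALLOW
  req#4 t=13ms: ALLOW
  req#5 t=13ms: DENY
  req#6 t=13ms: DENY
  req#7 t=13ms: DENY
  req#8 t=13ms: DENY
  req#9 t=13ms: DENY
  req#10 t=14ms: DENY
  req#11 t=14ms: DENY

Answer: AAAADDDDDDD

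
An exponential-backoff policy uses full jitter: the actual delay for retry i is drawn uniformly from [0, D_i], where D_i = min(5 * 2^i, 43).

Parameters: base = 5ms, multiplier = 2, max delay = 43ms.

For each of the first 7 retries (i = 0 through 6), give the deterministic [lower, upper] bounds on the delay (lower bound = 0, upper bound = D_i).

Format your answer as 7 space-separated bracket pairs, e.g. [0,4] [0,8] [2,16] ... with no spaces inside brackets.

Computing bounds per retry:
  i=0: D_i=min(5*2^0,43)=5, bounds=[0,5]
  i=1: D_i=min(5*2^1,43)=10, bounds=[0,10]
  i=2: D_i=min(5*2^2,43)=20, bounds=[0,20]
  i=3: D_i=min(5*2^3,43)=40, bounds=[0,40]
  i=4: D_i=min(5*2^4,43)=43, bounds=[0,43]
  i=5: D_i=min(5*2^5,43)=43, bounds=[0,43]
  i=6: D_i=min(5*2^6,43)=43, bounds=[0,43]

Answer: [0,5] [0,10] [0,20] [0,40] [0,43] [0,43] [0,43]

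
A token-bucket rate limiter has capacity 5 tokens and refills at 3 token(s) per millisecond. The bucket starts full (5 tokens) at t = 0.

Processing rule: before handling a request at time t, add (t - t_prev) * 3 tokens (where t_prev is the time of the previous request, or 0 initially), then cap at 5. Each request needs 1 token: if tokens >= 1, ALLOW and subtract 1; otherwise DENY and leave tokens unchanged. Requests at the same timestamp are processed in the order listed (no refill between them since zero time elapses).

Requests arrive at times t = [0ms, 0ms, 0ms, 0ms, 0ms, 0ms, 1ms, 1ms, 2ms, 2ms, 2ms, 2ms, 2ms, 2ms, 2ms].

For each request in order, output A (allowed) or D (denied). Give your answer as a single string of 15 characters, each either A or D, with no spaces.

Simulating step by step:
  req#1 t=0ms: ALLOW
  req#2 t=0ms: ALLOW
  req#3 t=0ms: ALLOW
  req#4 t=0ms: ALLOW
  req#5 t=0ms: ALLOW
  req#6 t=0ms: DENY
  req#7 t=1ms: ALLOW
  req#8 t=1ms: ALLOW
  req#9 t=2ms: ALLOW
  req#10 t=2ms: ALLOW
  req#11 t=2ms: ALLOW
  req#12 t=2ms: ALLOW
  req#13 t=2ms: DENY
  req#14 t=2ms: DENY
  req#15 t=2ms: DENY

Answer: AAAAADAAAAAADDD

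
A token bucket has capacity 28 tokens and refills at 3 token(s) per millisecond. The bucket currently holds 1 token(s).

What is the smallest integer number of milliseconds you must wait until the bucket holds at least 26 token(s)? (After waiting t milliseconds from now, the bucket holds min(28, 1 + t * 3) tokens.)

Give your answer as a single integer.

Need 1 + t * 3 >= 26, so t >= 25/3.
Smallest integer t = ceil(25/3) = 9.

Answer: 9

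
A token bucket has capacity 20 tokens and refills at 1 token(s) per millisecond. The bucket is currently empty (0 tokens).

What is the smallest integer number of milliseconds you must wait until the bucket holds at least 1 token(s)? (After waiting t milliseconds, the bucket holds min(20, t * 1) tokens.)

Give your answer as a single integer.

Answer: 1

Derivation:
Need t * 1 >= 1, so t >= 1/1.
Smallest integer t = ceil(1/1) = 1.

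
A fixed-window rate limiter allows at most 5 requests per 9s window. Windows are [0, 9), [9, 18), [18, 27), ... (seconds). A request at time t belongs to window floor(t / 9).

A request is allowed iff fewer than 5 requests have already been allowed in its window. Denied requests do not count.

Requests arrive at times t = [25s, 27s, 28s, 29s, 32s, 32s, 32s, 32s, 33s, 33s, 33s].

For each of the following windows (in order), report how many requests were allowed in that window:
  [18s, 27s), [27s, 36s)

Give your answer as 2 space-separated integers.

Answer: 1 5

Derivation:
Processing requests:
  req#1 t=25s (window 2): ALLOW
  req#2 t=27s (window 3): ALLOW
  req#3 t=28s (window 3): ALLOW
  req#4 t=29s (window 3): ALLOW
  req#5 t=32s (window 3): ALLOW
  req#6 t=32s (window 3): ALLOW
  req#7 t=32s (window 3): DENY
  req#8 t=32s (window 3): DENY
  req#9 t=33s (window 3): DENY
  req#10 t=33s (window 3): DENY
  req#11 t=33s (window 3): DENY

Allowed counts by window: 1 5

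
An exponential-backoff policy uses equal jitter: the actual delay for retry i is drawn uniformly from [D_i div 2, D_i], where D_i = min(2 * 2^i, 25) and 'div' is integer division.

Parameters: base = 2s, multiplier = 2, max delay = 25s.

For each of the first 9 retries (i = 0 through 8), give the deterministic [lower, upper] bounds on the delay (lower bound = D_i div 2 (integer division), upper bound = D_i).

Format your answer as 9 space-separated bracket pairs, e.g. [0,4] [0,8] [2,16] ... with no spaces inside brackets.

Computing bounds per retry:
  i=0: D_i=min(2*2^0,25)=2, bounds=[1,2]
  i=1: D_i=min(2*2^1,25)=4, bounds=[2,4]
  i=2: D_i=min(2*2^2,25)=8, bounds=[4,8]
  i=3: D_i=min(2*2^3,25)=16, bounds=[8,16]
  i=4: D_i=min(2*2^4,25)=25, bounds=[12,25]
  i=5: D_i=min(2*2^5,25)=25, bounds=[12,25]
  i=6: D_i=min(2*2^6,25)=25, bounds=[12,25]
  i=7: D_i=min(2*2^7,25)=25, bounds=[12,25]
  i=8: D_i=min(2*2^8,25)=25, bounds=[12,25]

Answer: [1,2] [2,4] [4,8] [8,16] [12,25] [12,25] [12,25] [12,25] [12,25]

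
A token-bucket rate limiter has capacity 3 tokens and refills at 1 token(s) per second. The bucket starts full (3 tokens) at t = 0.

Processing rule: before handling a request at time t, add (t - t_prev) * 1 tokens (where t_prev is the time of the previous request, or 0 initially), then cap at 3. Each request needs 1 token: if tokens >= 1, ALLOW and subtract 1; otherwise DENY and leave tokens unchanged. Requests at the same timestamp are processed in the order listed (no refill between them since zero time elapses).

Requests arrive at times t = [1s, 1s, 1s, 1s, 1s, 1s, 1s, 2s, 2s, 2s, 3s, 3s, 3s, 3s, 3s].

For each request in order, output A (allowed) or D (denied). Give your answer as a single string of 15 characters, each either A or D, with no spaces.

Answer: AAADDDDADDADDDD

Derivation:
Simulating step by step:
  req#1 t=1s: ALLOW
  req#2 t=1s: ALLOW
  req#3 t=1s: ALLOW
  req#4 t=1s: DENY
  req#5 t=1s: DENY
  req#6 t=1s: DENY
  req#7 t=1s: DENY
  req#8 t=2s: ALLOW
  req#9 t=2s: DENY
  req#10 t=2s: DENY
  req#11 t=3s: ALLOW
  req#12 t=3s: DENY
  req#13 t=3s: DENY
  req#14 t=3s: DENY
  req#15 t=3s: DENY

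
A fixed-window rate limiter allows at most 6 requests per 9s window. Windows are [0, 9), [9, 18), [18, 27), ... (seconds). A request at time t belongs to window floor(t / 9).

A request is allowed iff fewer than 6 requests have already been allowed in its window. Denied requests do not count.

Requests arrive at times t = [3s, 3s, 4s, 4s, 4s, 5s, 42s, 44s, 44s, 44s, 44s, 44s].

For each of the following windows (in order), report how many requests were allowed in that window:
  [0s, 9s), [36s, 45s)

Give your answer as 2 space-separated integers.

Answer: 6 6

Derivation:
Processing requests:
  req#1 t=3s (window 0): ALLOW
  req#2 t=3s (window 0): ALLOW
  req#3 t=4s (window 0): ALLOW
  req#4 t=4s (window 0): ALLOW
  req#5 t=4s (window 0): ALLOW
  req#6 t=5s (window 0): ALLOW
  req#7 t=42s (window 4): ALLOW
  req#8 t=44s (window 4): ALLOW
  req#9 t=44s (window 4): ALLOW
  req#10 t=44s (window 4): ALLOW
  req#11 t=44s (window 4): ALLOW
  req#12 t=44s (window 4): ALLOW

Allowed counts by window: 6 6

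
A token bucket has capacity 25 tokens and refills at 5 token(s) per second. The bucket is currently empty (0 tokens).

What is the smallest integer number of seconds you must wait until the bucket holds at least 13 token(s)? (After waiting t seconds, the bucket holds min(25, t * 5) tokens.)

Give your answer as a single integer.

Need t * 5 >= 13, so t >= 13/5.
Smallest integer t = ceil(13/5) = 3.

Answer: 3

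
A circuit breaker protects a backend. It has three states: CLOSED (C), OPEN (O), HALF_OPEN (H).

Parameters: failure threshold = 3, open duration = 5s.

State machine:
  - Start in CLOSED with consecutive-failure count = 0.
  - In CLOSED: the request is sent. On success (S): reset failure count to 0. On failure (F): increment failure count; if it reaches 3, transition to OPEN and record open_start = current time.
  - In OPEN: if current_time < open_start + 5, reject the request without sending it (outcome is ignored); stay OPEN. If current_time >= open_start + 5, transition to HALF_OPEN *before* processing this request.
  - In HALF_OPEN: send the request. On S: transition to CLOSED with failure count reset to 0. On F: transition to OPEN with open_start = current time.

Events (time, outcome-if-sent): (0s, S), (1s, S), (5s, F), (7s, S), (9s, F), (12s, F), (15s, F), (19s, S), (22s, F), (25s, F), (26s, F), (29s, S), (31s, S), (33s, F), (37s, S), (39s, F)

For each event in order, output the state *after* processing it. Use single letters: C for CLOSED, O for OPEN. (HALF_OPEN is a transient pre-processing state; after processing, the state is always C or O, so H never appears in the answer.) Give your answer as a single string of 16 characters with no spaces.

Answer: CCCCCCOOOOOCCCCC

Derivation:
State after each event:
  event#1 t=0s outcome=S: state=CLOSED
  event#2 t=1s outcome=S: state=CLOSED
  event#3 t=5s outcome=F: state=CLOSED
  event#4 t=7s outcome=S: state=CLOSED
  event#5 t=9s outcome=F: state=CLOSED
  event#6 t=12s outcome=F: state=CLOSED
  event#7 t=15s outcome=F: state=OPEN
  event#8 t=19s outcome=S: state=OPEN
  event#9 t=22s outcome=F: state=OPEN
  event#10 t=25s outcome=F: state=OPEN
  event#11 t=26s outcome=F: state=OPEN
  event#12 t=29s outcome=S: state=CLOSED
  event#13 t=31s outcome=S: state=CLOSED
  event#14 t=33s outcome=F: state=CLOSED
  event#15 t=37s outcome=S: state=CLOSED
  event#16 t=39s outcome=F: state=CLOSED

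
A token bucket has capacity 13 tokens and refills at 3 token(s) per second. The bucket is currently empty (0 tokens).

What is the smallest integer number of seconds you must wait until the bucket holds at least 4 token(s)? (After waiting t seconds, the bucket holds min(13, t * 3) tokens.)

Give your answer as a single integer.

Need t * 3 >= 4, so t >= 4/3.
Smallest integer t = ceil(4/3) = 2.

Answer: 2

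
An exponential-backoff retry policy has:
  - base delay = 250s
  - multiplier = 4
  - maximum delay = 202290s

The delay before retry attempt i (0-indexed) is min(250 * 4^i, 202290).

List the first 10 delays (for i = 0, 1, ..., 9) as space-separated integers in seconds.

Computing each delay:
  i=0: min(250*4^0, 202290) = 250
  i=1: min(250*4^1, 202290) = 1000
  i=2: min(250*4^2, 202290) = 4000
  i=3: min(250*4^3, 202290) = 16000
  i=4: min(250*4^4, 202290) = 64000
  i=5: min(250*4^5, 202290) = 202290
  i=6: min(250*4^6, 202290) = 202290
  i=7: min(250*4^7, 202290) = 202290
  i=8: min(250*4^8, 202290) = 202290
  i=9: min(250*4^9, 202290) = 202290

Answer: 250 1000 4000 16000 64000 202290 202290 202290 202290 202290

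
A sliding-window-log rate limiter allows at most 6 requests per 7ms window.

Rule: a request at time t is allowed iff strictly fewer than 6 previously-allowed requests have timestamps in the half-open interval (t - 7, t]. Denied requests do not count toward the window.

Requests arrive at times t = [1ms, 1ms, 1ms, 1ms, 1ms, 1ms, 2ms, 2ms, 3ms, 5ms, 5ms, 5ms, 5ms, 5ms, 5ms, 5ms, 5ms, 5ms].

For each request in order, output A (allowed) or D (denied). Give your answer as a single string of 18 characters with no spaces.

Answer: AAAAAADDDDDDDDDDDD

Derivation:
Tracking allowed requests in the window:
  req#1 t=1ms: ALLOW
  req#2 t=1ms: ALLOW
  req#3 t=1ms: ALLOW
  req#4 t=1ms: ALLOW
  req#5 t=1ms: ALLOW
  req#6 t=1ms: ALLOW
  req#7 t=2ms: DENY
  req#8 t=2ms: DENY
  req#9 t=3ms: DENY
  req#10 t=5ms: DENY
  req#11 t=5ms: DENY
  req#12 t=5ms: DENY
  req#13 t=5ms: DENY
  req#14 t=5ms: DENY
  req#15 t=5ms: DENY
  req#16 t=5ms: DENY
  req#17 t=5ms: DENY
  req#18 t=5ms: DENY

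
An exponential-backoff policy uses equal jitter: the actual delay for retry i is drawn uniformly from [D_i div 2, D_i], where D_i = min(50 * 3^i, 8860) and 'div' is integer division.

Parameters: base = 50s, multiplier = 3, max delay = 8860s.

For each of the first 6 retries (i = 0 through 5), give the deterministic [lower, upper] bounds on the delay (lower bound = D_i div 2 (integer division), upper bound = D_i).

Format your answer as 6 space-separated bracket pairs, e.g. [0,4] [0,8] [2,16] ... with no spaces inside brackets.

Computing bounds per retry:
  i=0: D_i=min(50*3^0,8860)=50, bounds=[25,50]
  i=1: D_i=min(50*3^1,8860)=150, bounds=[75,150]
  i=2: D_i=min(50*3^2,8860)=450, bounds=[225,450]
  i=3: D_i=min(50*3^3,8860)=1350, bounds=[675,1350]
  i=4: D_i=min(50*3^4,8860)=4050, bounds=[2025,4050]
  i=5: D_i=min(50*3^5,8860)=8860, bounds=[4430,8860]

Answer: [25,50] [75,150] [225,450] [675,1350] [2025,4050] [4430,8860]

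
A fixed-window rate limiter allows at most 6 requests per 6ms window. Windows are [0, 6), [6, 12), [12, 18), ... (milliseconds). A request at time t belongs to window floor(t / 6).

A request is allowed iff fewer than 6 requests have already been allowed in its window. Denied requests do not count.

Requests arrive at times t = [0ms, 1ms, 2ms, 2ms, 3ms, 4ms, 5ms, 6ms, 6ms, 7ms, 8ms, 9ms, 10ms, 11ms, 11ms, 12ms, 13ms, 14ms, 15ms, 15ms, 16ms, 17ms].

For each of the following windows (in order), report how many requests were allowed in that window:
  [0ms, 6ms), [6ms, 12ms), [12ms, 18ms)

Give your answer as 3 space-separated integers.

Processing requests:
  req#1 t=0ms (window 0): ALLOW
  req#2 t=1ms (window 0): ALLOW
  req#3 t=2ms (window 0): ALLOW
  req#4 t=2ms (window 0): ALLOW
  req#5 t=3ms (window 0): ALLOW
  req#6 t=4ms (window 0): ALLOW
  req#7 t=5ms (window 0): DENY
  req#8 t=6ms (window 1): ALLOW
  req#9 t=6ms (window 1): ALLOW
  req#10 t=7ms (window 1): ALLOW
  req#11 t=8ms (window 1): ALLOW
  req#12 t=9ms (window 1): ALLOW
  req#13 t=10ms (window 1): ALLOW
  req#14 t=11ms (window 1): DENY
  req#15 t=11ms (window 1): DENY
  req#16 t=12ms (window 2): ALLOW
  req#17 t=13ms (window 2): ALLOW
  req#18 t=14ms (window 2): ALLOW
  req#19 t=15ms (window 2): ALLOW
  req#20 t=15ms (window 2): ALLOW
  req#21 t=16ms (window 2): ALLOW
  req#22 t=17ms (window 2): DENY

Allowed counts by window: 6 6 6

Answer: 6 6 6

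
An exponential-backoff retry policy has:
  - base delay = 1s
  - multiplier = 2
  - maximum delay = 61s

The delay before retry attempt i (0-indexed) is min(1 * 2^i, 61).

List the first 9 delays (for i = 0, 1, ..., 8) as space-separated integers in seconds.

Answer: 1 2 4 8 16 32 61 61 61

Derivation:
Computing each delay:
  i=0: min(1*2^0, 61) = 1
  i=1: min(1*2^1, 61) = 2
  i=2: min(1*2^2, 61) = 4
  i=3: min(1*2^3, 61) = 8
  i=4: min(1*2^4, 61) = 16
  i=5: min(1*2^5, 61) = 32
  i=6: min(1*2^6, 61) = 61
  i=7: min(1*2^7, 61) = 61
  i=8: min(1*2^8, 61) = 61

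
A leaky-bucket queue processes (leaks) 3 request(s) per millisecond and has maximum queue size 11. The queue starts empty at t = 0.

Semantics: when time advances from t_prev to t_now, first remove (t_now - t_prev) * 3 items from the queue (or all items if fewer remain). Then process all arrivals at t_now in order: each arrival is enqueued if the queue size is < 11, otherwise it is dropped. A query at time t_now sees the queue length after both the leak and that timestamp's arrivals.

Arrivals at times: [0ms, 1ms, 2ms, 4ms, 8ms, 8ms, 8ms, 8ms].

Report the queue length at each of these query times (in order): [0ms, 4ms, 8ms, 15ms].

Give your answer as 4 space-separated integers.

Answer: 1 1 4 0

Derivation:
Queue lengths at query times:
  query t=0ms: backlog = 1
  query t=4ms: backlog = 1
  query t=8ms: backlog = 4
  query t=15ms: backlog = 0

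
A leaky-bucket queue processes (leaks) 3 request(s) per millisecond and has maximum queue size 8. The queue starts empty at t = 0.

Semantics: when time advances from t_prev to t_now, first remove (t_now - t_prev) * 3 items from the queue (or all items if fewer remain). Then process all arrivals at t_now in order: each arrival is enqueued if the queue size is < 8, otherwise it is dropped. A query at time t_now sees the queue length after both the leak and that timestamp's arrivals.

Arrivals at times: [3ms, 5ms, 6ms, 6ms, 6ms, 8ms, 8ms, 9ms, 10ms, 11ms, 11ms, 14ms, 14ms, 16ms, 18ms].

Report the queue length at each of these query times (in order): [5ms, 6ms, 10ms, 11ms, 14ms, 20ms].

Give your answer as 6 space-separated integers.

Answer: 1 3 1 2 2 0

Derivation:
Queue lengths at query times:
  query t=5ms: backlog = 1
  query t=6ms: backlog = 3
  query t=10ms: backlog = 1
  query t=11ms: backlog = 2
  query t=14ms: backlog = 2
  query t=20ms: backlog = 0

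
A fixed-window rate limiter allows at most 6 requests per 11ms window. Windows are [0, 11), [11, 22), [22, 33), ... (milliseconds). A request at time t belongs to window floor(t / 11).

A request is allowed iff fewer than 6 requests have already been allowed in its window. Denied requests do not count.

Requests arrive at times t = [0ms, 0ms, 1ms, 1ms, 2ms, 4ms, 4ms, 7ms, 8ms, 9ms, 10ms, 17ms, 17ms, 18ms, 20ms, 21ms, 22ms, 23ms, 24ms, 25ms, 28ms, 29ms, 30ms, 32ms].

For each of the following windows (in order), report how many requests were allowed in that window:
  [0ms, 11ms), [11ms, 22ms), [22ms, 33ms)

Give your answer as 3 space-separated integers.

Processing requests:
  req#1 t=0ms (window 0): ALLOW
  req#2 t=0ms (window 0): ALLOW
  req#3 t=1ms (window 0): ALLOW
  req#4 t=1ms (window 0): ALLOW
  req#5 t=2ms (window 0): ALLOW
  req#6 t=4ms (window 0): ALLOW
  req#7 t=4ms (window 0): DENY
  req#8 t=7ms (window 0): DENY
  req#9 t=8ms (window 0): DENY
  req#10 t=9ms (window 0): DENY
  req#11 t=10ms (window 0): DENY
  req#12 t=17ms (window 1): ALLOW
  req#13 t=17ms (window 1): ALLOW
  req#14 t=18ms (window 1): ALLOW
  req#15 t=20ms (window 1): ALLOW
  req#16 t=21ms (window 1): ALLOW
  req#17 t=22ms (window 2): ALLOW
  req#18 t=23ms (window 2): ALLOW
  req#19 t=24ms (window 2): ALLOW
  req#20 t=25ms (window 2): ALLOW
  req#21 t=28ms (window 2): ALLOW
  req#22 t=29ms (window 2): ALLOW
  req#23 t=30ms (window 2): DENY
  req#24 t=32ms (window 2): DENY

Allowed counts by window: 6 5 6

Answer: 6 5 6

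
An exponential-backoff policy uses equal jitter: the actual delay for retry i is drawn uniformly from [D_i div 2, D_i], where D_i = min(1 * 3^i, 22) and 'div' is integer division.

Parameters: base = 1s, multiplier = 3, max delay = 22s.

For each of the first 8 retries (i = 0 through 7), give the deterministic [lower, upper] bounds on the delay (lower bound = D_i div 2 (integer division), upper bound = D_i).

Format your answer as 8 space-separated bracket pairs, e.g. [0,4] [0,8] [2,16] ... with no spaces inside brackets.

Answer: [0,1] [1,3] [4,9] [11,22] [11,22] [11,22] [11,22] [11,22]

Derivation:
Computing bounds per retry:
  i=0: D_i=min(1*3^0,22)=1, bounds=[0,1]
  i=1: D_i=min(1*3^1,22)=3, bounds=[1,3]
  i=2: D_i=min(1*3^2,22)=9, bounds=[4,9]
  i=3: D_i=min(1*3^3,22)=22, bounds=[11,22]
  i=4: D_i=min(1*3^4,22)=22, bounds=[11,22]
  i=5: D_i=min(1*3^5,22)=22, bounds=[11,22]
  i=6: D_i=min(1*3^6,22)=22, bounds=[11,22]
  i=7: D_i=min(1*3^7,22)=22, bounds=[11,22]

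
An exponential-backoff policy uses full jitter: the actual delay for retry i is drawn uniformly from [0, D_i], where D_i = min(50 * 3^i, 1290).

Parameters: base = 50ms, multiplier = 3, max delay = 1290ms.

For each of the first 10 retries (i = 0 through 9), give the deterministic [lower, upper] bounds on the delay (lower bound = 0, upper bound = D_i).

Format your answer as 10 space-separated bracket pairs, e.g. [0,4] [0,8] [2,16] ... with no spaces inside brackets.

Computing bounds per retry:
  i=0: D_i=min(50*3^0,1290)=50, bounds=[0,50]
  i=1: D_i=min(50*3^1,1290)=150, bounds=[0,150]
  i=2: D_i=min(50*3^2,1290)=450, bounds=[0,450]
  i=3: D_i=min(50*3^3,1290)=1290, bounds=[0,1290]
  i=4: D_i=min(50*3^4,1290)=1290, bounds=[0,1290]
  i=5: D_i=min(50*3^5,1290)=1290, bounds=[0,1290]
  i=6: D_i=min(50*3^6,1290)=1290, bounds=[0,1290]
  i=7: D_i=min(50*3^7,1290)=1290, bounds=[0,1290]
  i=8: D_i=min(50*3^8,1290)=1290, bounds=[0,1290]
  i=9: D_i=min(50*3^9,1290)=1290, bounds=[0,1290]

Answer: [0,50] [0,150] [0,450] [0,1290] [0,1290] [0,1290] [0,1290] [0,1290] [0,1290] [0,1290]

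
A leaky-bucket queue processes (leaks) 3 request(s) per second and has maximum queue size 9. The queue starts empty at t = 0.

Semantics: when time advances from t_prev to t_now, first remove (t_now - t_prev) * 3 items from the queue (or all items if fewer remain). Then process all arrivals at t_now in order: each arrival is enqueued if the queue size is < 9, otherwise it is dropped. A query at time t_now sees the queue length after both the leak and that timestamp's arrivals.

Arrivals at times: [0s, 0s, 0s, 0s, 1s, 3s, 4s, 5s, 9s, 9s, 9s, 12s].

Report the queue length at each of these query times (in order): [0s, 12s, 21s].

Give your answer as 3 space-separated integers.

Answer: 4 1 0

Derivation:
Queue lengths at query times:
  query t=0s: backlog = 4
  query t=12s: backlog = 1
  query t=21s: backlog = 0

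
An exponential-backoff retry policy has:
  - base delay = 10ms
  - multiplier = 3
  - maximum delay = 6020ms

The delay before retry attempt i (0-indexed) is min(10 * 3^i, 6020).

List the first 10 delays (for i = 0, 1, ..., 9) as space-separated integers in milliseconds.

Computing each delay:
  i=0: min(10*3^0, 6020) = 10
  i=1: min(10*3^1, 6020) = 30
  i=2: min(10*3^2, 6020) = 90
  i=3: min(10*3^3, 6020) = 270
  i=4: min(10*3^4, 6020) = 810
  i=5: min(10*3^5, 6020) = 2430
  i=6: min(10*3^6, 6020) = 6020
  i=7: min(10*3^7, 6020) = 6020
  i=8: min(10*3^8, 6020) = 6020
  i=9: min(10*3^9, 6020) = 6020

Answer: 10 30 90 270 810 2430 6020 6020 6020 6020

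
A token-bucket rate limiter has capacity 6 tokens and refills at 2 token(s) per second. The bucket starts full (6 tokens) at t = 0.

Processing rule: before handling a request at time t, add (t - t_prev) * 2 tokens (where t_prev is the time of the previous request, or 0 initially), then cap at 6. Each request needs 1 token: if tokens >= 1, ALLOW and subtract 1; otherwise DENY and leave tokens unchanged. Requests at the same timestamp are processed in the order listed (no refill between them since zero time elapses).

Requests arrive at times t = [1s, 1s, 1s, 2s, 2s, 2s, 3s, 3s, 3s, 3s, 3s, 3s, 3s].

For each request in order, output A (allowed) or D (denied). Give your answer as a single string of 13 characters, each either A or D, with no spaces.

Answer: AAAAAAAAAADDD

Derivation:
Simulating step by step:
  req#1 t=1s: ALLOW
  req#2 t=1s: ALLOW
  req#3 t=1s: ALLOW
  req#4 t=2s: ALLOW
  req#5 t=2s: ALLOW
  req#6 t=2s: ALLOW
  req#7 t=3s: ALLOW
  req#8 t=3s: ALLOW
  req#9 t=3s: ALLOW
  req#10 t=3s: ALLOW
  req#11 t=3s: DENY
  req#12 t=3s: DENY
  req#13 t=3s: DENY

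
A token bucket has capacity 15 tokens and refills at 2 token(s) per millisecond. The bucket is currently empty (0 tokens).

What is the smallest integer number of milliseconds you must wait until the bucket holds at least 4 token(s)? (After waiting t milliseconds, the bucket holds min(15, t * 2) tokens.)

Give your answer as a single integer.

Need t * 2 >= 4, so t >= 4/2.
Smallest integer t = ceil(4/2) = 2.

Answer: 2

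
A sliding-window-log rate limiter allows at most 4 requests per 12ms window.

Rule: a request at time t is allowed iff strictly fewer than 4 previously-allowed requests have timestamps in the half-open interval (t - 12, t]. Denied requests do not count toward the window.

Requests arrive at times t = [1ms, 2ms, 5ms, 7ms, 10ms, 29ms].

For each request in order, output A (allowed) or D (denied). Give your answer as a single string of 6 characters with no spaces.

Answer: AAAADA

Derivation:
Tracking allowed requests in the window:
  req#1 t=1ms: ALLOW
  req#2 t=2ms: ALLOW
  req#3 t=5ms: ALLOW
  req#4 t=7ms: ALLOW
  req#5 t=10ms: DENY
  req#6 t=29ms: ALLOW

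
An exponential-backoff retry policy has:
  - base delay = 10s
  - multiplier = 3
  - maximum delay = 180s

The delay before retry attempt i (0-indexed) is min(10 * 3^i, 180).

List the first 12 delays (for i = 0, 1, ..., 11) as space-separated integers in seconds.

Computing each delay:
  i=0: min(10*3^0, 180) = 10
  i=1: min(10*3^1, 180) = 30
  i=2: min(10*3^2, 180) = 90
  i=3: min(10*3^3, 180) = 180
  i=4: min(10*3^4, 180) = 180
  i=5: min(10*3^5, 180) = 180
  i=6: min(10*3^6, 180) = 180
  i=7: min(10*3^7, 180) = 180
  i=8: min(10*3^8, 180) = 180
  i=9: min(10*3^9, 180) = 180
  i=10: min(10*3^10, 180) = 180
  i=11: min(10*3^11, 180) = 180

Answer: 10 30 90 180 180 180 180 180 180 180 180 180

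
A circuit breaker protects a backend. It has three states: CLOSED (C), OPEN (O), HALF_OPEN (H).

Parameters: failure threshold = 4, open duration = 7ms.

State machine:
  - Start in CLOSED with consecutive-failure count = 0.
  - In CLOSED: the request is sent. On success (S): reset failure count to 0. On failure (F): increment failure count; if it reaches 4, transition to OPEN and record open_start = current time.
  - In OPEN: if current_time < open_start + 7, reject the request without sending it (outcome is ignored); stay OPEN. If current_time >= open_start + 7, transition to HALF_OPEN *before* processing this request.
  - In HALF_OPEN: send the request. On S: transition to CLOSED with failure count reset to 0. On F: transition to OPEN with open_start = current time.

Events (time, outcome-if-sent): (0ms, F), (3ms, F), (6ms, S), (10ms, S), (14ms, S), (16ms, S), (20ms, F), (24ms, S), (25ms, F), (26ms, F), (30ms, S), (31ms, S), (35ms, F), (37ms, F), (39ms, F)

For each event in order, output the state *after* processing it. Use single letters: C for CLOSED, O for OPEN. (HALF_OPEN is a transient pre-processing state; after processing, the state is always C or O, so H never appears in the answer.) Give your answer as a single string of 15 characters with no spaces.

State after each event:
  event#1 t=0ms outcome=F: state=CLOSED
  event#2 t=3ms outcome=F: state=CLOSED
  event#3 t=6ms outcome=S: state=CLOSED
  event#4 t=10ms outcome=S: state=CLOSED
  event#5 t=14ms outcome=S: state=CLOSED
  event#6 t=16ms outcome=S: state=CLOSED
  event#7 t=20ms outcome=F: state=CLOSED
  event#8 t=24ms outcome=S: state=CLOSED
  event#9 t=25ms outcome=F: state=CLOSED
  event#10 t=26ms outcome=F: state=CLOSED
  event#11 t=30ms outcome=S: state=CLOSED
  event#12 t=31ms outcome=S: state=CLOSED
  event#13 t=35ms outcome=F: state=CLOSED
  event#14 t=37ms outcome=F: state=CLOSED
  event#15 t=39ms outcome=F: state=CLOSED

Answer: CCCCCCCCCCCCCCC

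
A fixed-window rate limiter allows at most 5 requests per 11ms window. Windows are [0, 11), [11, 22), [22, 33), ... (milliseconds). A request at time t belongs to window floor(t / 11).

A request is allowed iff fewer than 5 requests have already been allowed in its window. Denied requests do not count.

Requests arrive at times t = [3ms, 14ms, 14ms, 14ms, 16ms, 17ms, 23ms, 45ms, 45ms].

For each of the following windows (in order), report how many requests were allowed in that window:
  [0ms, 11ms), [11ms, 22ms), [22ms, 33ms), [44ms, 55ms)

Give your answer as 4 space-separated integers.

Answer: 1 5 1 2

Derivation:
Processing requests:
  req#1 t=3ms (window 0): ALLOW
  req#2 t=14ms (window 1): ALLOW
  req#3 t=14ms (window 1): ALLOW
  req#4 t=14ms (window 1): ALLOW
  req#5 t=16ms (window 1): ALLOW
  req#6 t=17ms (window 1): ALLOW
  req#7 t=23ms (window 2): ALLOW
  req#8 t=45ms (window 4): ALLOW
  req#9 t=45ms (window 4): ALLOW

Allowed counts by window: 1 5 1 2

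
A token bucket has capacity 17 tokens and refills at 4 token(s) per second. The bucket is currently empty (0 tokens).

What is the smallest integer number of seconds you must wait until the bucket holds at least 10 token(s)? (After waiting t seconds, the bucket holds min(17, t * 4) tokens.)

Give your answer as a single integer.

Need t * 4 >= 10, so t >= 10/4.
Smallest integer t = ceil(10/4) = 3.

Answer: 3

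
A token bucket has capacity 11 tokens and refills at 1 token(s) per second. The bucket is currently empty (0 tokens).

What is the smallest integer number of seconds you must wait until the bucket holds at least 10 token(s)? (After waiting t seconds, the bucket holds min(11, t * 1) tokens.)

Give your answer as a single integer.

Need t * 1 >= 10, so t >= 10/1.
Smallest integer t = ceil(10/1) = 10.

Answer: 10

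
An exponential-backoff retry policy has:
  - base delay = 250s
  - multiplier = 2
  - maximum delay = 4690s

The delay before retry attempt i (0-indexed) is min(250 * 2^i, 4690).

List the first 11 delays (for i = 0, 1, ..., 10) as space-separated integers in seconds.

Answer: 250 500 1000 2000 4000 4690 4690 4690 4690 4690 4690

Derivation:
Computing each delay:
  i=0: min(250*2^0, 4690) = 250
  i=1: min(250*2^1, 4690) = 500
  i=2: min(250*2^2, 4690) = 1000
  i=3: min(250*2^3, 4690) = 2000
  i=4: min(250*2^4, 4690) = 4000
  i=5: min(250*2^5, 4690) = 4690
  i=6: min(250*2^6, 4690) = 4690
  i=7: min(250*2^7, 4690) = 4690
  i=8: min(250*2^8, 4690) = 4690
  i=9: min(250*2^9, 4690) = 4690
  i=10: min(250*2^10, 4690) = 4690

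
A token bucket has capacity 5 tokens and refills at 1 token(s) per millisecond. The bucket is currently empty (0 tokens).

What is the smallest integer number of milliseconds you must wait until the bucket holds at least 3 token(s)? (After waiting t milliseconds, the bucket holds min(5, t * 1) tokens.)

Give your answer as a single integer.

Answer: 3

Derivation:
Need t * 1 >= 3, so t >= 3/1.
Smallest integer t = ceil(3/1) = 3.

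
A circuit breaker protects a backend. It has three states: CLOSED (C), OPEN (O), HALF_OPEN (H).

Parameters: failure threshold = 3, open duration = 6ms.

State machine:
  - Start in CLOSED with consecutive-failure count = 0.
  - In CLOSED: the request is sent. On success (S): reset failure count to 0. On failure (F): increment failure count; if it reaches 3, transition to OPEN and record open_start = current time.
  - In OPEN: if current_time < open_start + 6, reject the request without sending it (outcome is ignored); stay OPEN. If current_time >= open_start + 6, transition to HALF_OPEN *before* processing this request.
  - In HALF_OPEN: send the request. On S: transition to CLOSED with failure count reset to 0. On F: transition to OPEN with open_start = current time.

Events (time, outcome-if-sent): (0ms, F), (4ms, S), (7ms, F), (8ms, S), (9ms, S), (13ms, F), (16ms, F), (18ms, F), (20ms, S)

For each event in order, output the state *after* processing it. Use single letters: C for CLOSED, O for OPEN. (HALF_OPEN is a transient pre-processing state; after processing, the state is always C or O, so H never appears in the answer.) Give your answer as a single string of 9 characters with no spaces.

State after each event:
  event#1 t=0ms outcome=F: state=CLOSED
  event#2 t=4ms outcome=S: state=CLOSED
  event#3 t=7ms outcome=F: state=CLOSED
  event#4 t=8ms outcome=S: state=CLOSED
  event#5 t=9ms outcome=S: state=CLOSED
  event#6 t=13ms outcome=F: state=CLOSED
  event#7 t=16ms outcome=F: state=CLOSED
  event#8 t=18ms outcome=F: state=OPEN
  event#9 t=20ms outcome=S: state=OPEN

Answer: CCCCCCCOO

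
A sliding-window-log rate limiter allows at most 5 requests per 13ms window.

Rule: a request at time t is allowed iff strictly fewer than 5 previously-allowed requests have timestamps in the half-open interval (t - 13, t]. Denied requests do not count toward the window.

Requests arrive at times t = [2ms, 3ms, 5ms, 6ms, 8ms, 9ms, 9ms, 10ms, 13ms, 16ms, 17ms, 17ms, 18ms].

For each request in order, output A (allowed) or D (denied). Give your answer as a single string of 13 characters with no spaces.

Tracking allowed requests in the window:
  req#1 t=2ms: ALLOW
  req#2 t=3ms: ALLOW
  req#3 t=5ms: ALLOW
  req#4 t=6ms: ALLOW
  req#5 t=8ms: ALLOW
  req#6 t=9ms: DENY
  req#7 t=9ms: DENY
  req#8 t=10ms: DENY
  req#9 t=13ms: DENY
  req#10 t=16ms: ALLOW
  req#11 t=17ms: ALLOW
  req#12 t=17ms: DENY
  req#13 t=18ms: ALLOW

Answer: AAAAADDDDAADA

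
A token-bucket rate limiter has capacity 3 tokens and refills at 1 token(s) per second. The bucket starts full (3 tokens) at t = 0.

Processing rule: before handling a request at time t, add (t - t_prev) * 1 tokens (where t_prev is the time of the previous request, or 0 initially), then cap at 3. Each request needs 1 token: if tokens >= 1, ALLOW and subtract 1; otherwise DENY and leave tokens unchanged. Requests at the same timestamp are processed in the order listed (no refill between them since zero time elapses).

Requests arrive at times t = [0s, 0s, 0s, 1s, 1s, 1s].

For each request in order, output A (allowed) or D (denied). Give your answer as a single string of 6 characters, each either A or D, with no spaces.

Simulating step by step:
  req#1 t=0s: ALLOW
  req#2 t=0s: ALLOW
  req#3 t=0s: ALLOW
  req#4 t=1s: ALLOW
  req#5 t=1s: DENY
  req#6 t=1s: DENY

Answer: AAAADD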